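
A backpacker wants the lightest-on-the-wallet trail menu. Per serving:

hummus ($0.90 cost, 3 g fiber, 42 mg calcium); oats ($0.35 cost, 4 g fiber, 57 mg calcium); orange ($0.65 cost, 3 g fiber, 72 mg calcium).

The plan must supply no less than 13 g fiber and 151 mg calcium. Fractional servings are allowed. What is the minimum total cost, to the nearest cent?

$1.14

For a min-cost LP with two ≥-constraints, a basic feasible solution has at most two positive variables.
hummus only: max(13/3, 151/42) = 4.333 servings → $3.90.
oats only: max(13/4, 151/57) = 3.25 servings → $1.14.
orange only: max(13/3, 151/72) = 4.333 servings → $2.82.
hummus + oats: the both-tight solution has a negative serving — not a feasible corner.
hummus + orange with both targets exact would need a negative amount; discard.
oats + orange with both targets exact would need a negative amount; discard.
The minimum over all feasible corners is $1.14.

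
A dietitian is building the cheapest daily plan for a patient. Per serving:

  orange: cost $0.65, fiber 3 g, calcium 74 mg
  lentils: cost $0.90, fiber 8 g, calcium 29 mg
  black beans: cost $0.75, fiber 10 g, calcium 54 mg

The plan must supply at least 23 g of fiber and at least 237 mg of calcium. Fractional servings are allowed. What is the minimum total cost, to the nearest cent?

$2.55

Two binding constraints pin down two serving amounts, so the optimal mix uses at most two foods. The candidates are each food alone (scaled to the tighter of fiber/calcium) and each pair with both constraints tight.
orange only: max(23/3, 237/74) = 7.667 servings → $4.98.
lentils only: max(23/8, 237/29) = 8.172 servings → $7.36.
black beans only: max(23/10, 237/54) = 4.389 servings → $3.29.
orange + lentils with both tight: 2.434 servings and 1.962 servings → $3.35.
orange + black beans with both tight: 1.952 servings and 1.715 servings → $2.55.
lentils + black beans: intersection lies outside the first quadrant.
Cheapest feasible corner: $2.55.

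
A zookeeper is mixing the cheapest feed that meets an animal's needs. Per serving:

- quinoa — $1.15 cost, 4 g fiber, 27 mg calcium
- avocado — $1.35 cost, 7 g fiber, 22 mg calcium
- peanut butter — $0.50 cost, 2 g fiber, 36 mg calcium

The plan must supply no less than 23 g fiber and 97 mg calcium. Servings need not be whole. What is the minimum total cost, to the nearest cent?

Check every corner: each single food scaled to meet both minima, and each pair solved so both constraints bind.
quinoa only: max(23/4, 97/27) = 5.75 servings → $6.61.
avocado only: max(23/7, 97/22) = 4.409 servings → $5.95.
peanut butter only: max(23/2, 97/36) = 11.5 servings → $5.75.
quinoa + avocado with both tight: 1.713 servings and 2.307 servings → $5.08.
quinoa + peanut butter: intersection lies outside the first quadrant.
avocado + peanut butter with both tight: 3.048 servings and 0.8317 servings → $4.53.
The minimum over all feasible corners is $4.53.

$4.53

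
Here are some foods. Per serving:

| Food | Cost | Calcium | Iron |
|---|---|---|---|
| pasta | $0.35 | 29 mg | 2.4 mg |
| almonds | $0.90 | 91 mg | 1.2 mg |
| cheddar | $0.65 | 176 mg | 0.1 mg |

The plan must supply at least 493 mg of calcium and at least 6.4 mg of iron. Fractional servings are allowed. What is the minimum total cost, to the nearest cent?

$2.44

An LP optimum is at a vertex; with two nutrient constraints at most two foods are used. Check each candidate.
pasta only: max(493/29, 6.4/2.4) = 17 servings → $5.95.
almonds only: max(493/91, 6.4/1.2) = 5.418 servings → $4.88.
cheddar only: max(493/176, 6.4/0.1) = 64 servings → $41.60.
pasta + almonds with both targets exact would need a negative amount; discard.
pasta + cheddar with both tight: 2.568 servings and 2.378 servings → $2.44.
almonds + cheddar with both tight: 5.33 servings and 0.04552 servings → $4.83.
So the least-cost plan costs $2.44.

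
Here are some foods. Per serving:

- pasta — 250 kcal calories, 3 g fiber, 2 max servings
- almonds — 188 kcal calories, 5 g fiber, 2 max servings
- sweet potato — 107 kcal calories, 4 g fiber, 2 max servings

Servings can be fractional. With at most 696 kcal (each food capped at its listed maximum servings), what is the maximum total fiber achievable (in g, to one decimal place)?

19.3 g

Fiber per kcal: sweet potato 0.03738, almonds 0.0266, pasta 0.012.
Take 2 servings of sweet potato: uses 214 kcal, +8.0 g fiber (running total 8.0 g).
Take 2 servings of almonds: uses 376 kcal, +10.0 g fiber (running total 18.0 g).
Take 0.424 servings of pasta: uses 106 kcal, +1.3 g fiber (running total 19.3 g).
Greedy by best ratio exhausts the calories allowance optimally: 19.3 g.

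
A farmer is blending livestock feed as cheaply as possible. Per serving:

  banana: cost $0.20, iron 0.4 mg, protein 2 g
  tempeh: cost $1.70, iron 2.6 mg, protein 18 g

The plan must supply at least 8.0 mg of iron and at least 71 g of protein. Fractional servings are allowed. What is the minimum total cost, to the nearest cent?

Two binding constraints pin down two serving amounts, so the optimal mix uses at most two foods. The candidates are each food alone (scaled to the tighter of iron/protein) and each pair with both constraints tight.
banana only: max(8.0/0.4, 71/2) = 35.5 servings → $7.10.
tempeh only: max(8.0/2.6, 71/18) = 3.944 servings → $6.71.
banana + tempeh: intersection lies outside the first quadrant.
So the least-cost plan costs $6.71.

$6.71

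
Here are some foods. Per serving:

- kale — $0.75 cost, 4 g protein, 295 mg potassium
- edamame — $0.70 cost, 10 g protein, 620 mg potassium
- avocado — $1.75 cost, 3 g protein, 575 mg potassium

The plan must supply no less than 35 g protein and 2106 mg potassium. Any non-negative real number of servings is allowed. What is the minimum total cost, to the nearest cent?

Two binding constraints pin down two serving amounts, so the optimal mix uses at most two foods. The candidates are each food alone (scaled to the tighter of protein/potassium) and each pair with both constraints tight.
kale only: max(35/4, 2106/295) = 8.75 servings → $6.56.
edamame only: max(35/10, 2106/620) = 3.5 servings → $2.45.
avocado only: max(35/3, 2106/575) = 11.67 servings → $20.42.
kale + edamame: intersection lies outside the first quadrant.
kale + avocado: intersection lies outside the first quadrant.
edamame + avocado with both targets exact would need a negative amount; discard.
So the least-cost plan costs $2.45.

$2.45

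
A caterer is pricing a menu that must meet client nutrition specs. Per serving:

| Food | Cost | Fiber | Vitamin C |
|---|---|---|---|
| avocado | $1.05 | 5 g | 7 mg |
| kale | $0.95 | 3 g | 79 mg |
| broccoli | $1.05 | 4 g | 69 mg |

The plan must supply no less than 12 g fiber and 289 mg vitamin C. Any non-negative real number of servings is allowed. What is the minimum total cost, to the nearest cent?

$3.64

A basic optimal solution has at most two foods positive. Try each food alone and each pair with both targets met exactly.
avocado only: max(12/5, 289/7) = 41.29 servings → $43.35.
kale only: max(12/3, 289/79) = 4 servings → $3.80.
broccoli only: max(12/4, 289/69) = 4.188 servings → $4.40.
avocado + kale with both tight: 0.2166 servings and 3.639 servings → $3.68.
avocado + broccoli: the both-tight solution has a negative serving — not a feasible corner.
kale + broccoli with both tight: 3.009 servings and 0.7431 servings → $3.64.
Cheapest feasible corner: $3.64.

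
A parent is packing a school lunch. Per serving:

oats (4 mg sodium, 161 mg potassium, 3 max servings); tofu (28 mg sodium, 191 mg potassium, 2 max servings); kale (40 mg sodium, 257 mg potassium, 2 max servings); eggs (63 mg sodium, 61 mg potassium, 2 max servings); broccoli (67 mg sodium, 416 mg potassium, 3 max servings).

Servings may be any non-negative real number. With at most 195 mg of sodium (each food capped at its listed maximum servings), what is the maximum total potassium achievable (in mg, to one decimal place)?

Potassium per mg sodium: oats 40.25, tofu 6.821, kale 6.425, broccoli 6.209, eggs 0.9683.
Take 3 servings of oats: uses 12 mg sodium, +483.0 mg potassium (running total 483.0 mg).
Take 2 servings of tofu: uses 56 mg sodium, +382.0 mg potassium (running total 865.0 mg).
Take 2 servings of kale: uses 80 mg sodium, +514.0 mg potassium (running total 1379.0 mg).
Take 0.7015 servings of broccoli: uses 47 mg sodium, +291.8 mg potassium (running total 1670.8 mg).
Greedy by best ratio exhausts the sodium allowance optimally: 1670.8 mg.

1670.8 mg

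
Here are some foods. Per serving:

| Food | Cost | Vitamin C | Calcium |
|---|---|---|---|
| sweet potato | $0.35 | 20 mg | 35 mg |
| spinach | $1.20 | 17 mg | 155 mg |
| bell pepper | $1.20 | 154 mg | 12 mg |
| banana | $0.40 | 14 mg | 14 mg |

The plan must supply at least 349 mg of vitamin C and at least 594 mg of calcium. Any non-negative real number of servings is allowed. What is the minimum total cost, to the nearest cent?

For a min-cost LP with two ≥-constraints, a basic feasible solution has at most two positive variables.
sweet potato only: max(349/20, 594/35) = 17.45 servings → $6.11.
spinach only: max(349/17, 594/155) = 20.53 servings → $24.64.
bell pepper only: max(349/154, 594/12) = 49.5 servings → $59.40.
banana only: max(349/14, 594/14) = 42.43 servings → $16.97.
sweet potato + spinach: intersection lies outside the first quadrant.
sweet potato + bell pepper with both tight: 16.95 servings and 0.06505 servings → $6.01.
sweet potato + banana with both tight: 16.33 servings and 1.595 servings → $6.35.
spinach + bell pepper with both tight: 3.688 servings and 1.859 servings → $6.66.
spinach + banana with both tight: 1.775 servings and 22.77 servings → $11.24.
bell pepper + banana: the both-tight solution has a negative serving — not a feasible corner.
Cheapest feasible corner: $6.01.

$6.01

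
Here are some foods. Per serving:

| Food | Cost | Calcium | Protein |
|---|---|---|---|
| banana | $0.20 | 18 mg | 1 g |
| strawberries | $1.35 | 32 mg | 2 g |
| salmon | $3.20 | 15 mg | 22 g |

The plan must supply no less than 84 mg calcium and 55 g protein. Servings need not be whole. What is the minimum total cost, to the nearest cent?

This is a tiny linear program; its minimum lies at a vertex of the feasible set. List the vertices and price them.
banana only: max(84/18, 55/1) = 55 servings → $11.00.
strawberries only: max(84/32, 55/2) = 27.5 servings → $37.12.
salmon only: max(84/15, 55/22) = 5.6 servings → $17.92.
banana + strawberries: the both-tight solution has a negative serving — not a feasible corner.
banana + salmon with both tight: 2.685 servings and 2.378 servings → $8.15.
strawberries + salmon with both tight: 1.518 servings and 2.362 servings → $9.61.
Cheapest feasible corner: $8.15.

$8.15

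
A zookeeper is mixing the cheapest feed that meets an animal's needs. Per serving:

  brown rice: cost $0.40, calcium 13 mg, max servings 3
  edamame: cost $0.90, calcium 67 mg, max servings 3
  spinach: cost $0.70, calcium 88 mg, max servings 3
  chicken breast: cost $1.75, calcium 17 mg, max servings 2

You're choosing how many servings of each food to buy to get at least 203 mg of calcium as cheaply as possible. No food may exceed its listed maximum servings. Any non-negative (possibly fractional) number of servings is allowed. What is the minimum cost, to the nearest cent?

Cost per mg of calcium: spinach $0.0080, edamame $0.0134, brown rice $0.0308, chicken breast $0.1029.
Take 2.307 servings of spinach: +203.0 mg calcium for $1.61 (total $1.61, still need 0.0 mg).
Greedy by cheapest-per-mg is optimal for a single linear constraint, so the minimum cost is $1.61.

$1.61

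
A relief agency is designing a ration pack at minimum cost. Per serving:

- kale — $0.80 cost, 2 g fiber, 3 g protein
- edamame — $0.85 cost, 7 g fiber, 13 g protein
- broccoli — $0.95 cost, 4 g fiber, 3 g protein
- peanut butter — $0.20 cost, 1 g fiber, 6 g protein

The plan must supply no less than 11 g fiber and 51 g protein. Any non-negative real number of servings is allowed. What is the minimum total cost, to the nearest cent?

kale only: max(11/2, 51/3) = 17 servings → $13.60.
edamame only: max(11/7, 51/13) = 3.923 servings → $3.33.
broccoli only: max(11/4, 51/3) = 17 servings → $16.15.
peanut butter only: max(11/1, 51/6) = 11 servings → $2.20.
kale + edamame: intersection lies outside the first quadrant.
kale + broccoli with both targets exact would need a negative amount; discard.
kale + peanut butter with both tight: 1.667 servings and 7.667 servings → $2.87.
edamame + broccoli with both targets exact would need a negative amount; discard.
edamame + peanut butter with both tight: 0.5172 servings and 7.379 servings → $1.92.
broccoli + peanut butter with both tight: 0.7143 servings and 8.143 servings → $2.31.
So the least-cost plan costs $1.92.

$1.92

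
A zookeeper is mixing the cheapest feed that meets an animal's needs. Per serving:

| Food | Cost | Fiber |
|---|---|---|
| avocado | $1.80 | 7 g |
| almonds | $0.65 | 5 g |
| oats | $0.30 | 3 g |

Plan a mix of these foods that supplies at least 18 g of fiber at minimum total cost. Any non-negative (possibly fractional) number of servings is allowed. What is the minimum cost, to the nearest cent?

$1.80

Cost per g of fiber: oats $0.1000, almonds $0.1300, avocado $0.2571.
With no serving limits, use only oats: 18 g / 3 g = 6 servings × $0.30 = $1.80.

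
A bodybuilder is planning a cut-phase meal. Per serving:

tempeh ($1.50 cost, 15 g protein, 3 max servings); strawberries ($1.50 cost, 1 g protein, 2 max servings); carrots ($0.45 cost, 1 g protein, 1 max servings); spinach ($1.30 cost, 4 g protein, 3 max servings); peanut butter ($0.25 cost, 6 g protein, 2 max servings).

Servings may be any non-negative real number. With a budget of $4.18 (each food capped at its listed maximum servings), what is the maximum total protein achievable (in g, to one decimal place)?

48.8 g

Protein per dollar: peanut butter 24, tempeh 10, spinach 3.077, carrots 2.222, strawberries 0.6667.
Take 2 servings of peanut butter: spends $0.50, +12.0 g protein (running total 12.0 g).
Take 2.453 servings of tempeh: spends $3.68, +36.8 g protein (running total 48.8 g).
Filling greedily by protein-per-dollar is optimal for one linear limit, giving 48.8 g.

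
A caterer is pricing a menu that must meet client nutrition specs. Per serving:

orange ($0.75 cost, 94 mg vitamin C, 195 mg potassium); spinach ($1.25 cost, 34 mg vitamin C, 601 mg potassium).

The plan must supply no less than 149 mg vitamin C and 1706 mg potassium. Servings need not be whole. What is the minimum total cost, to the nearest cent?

Check every corner: each single food scaled to meet both minima, and each pair solved so both constraints bind.
orange only: max(149/94, 1706/195) = 8.749 servings → $6.56.
spinach only: max(149/34, 1706/601) = 4.382 servings → $5.48.
orange + spinach with both tight: 0.6326 servings and 2.633 servings → $3.77.
Cheapest feasible corner: $3.77.

$3.77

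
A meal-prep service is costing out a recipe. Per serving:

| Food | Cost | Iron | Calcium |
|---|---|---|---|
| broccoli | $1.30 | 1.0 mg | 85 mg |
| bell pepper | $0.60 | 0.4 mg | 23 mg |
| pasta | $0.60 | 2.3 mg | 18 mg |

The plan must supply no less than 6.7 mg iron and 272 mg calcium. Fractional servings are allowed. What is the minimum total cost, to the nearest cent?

$4.70

Minimising a linear cost over {iron ≥ 6.7, calcium ≥ 272, servings ≥ 0} — the optimum is at a vertex, using one or two foods.
broccoli only: max(6.7/1.0, 272/85) = 6.7 servings → $8.71.
bell pepper only: max(6.7/0.4, 272/23) = 16.75 servings → $10.05.
pasta only: max(6.7/2.3, 272/18) = 15.11 servings → $9.07.
broccoli + bell pepper with both targets exact would need a negative amount; discard.
broccoli + pasta with both tight: 2.845 servings and 1.676 servings → $4.70.
bell pepper + pasta with both tight: 11.05 servings and 0.9912 servings → $7.22.
The minimum over all feasible corners is $4.70.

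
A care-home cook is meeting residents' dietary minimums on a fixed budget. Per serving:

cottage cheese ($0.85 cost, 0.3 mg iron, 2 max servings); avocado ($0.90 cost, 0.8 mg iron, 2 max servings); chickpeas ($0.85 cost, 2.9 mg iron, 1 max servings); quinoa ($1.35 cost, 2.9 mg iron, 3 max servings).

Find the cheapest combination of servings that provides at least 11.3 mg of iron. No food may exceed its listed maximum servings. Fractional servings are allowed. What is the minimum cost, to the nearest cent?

Cost per mg of iron: chickpeas $0.2931, quinoa $0.4655, avocado $1.1250, cottage cheese $2.8333.
Take 1 serving of chickpeas: +2.9 mg iron for $0.85 (total $0.85, still need 8.4 mg).
Take 2.897 servings of quinoa: +8.4 mg iron for $3.91 (total $4.76, still need 0.0 mg).
Greedy by cheapest-per-mg is optimal for a single linear constraint, so the minimum cost is $4.76.

$4.76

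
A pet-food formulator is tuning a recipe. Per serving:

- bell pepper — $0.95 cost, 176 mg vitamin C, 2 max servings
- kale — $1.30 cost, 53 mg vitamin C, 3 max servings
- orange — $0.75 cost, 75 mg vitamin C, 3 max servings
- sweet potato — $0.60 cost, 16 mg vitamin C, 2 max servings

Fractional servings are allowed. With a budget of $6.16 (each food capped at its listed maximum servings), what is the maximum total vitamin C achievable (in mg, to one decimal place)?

Vitamin C per dollar: bell pepper 185.3, orange 100, kale 40.77, sweet potato 26.67.
Take 2 servings of bell pepper: spends $1.90, +352.0 mg vitamin C (running total 352.0 mg).
Take 3 servings of orange: spends $2.25, +225.0 mg vitamin C (running total 577.0 mg).
Take 1.546 servings of kale: spends $2.01, +81.9 mg vitamin C (running total 658.9 mg).
Filling greedily by vitamin C-per-dollar is optimal for one linear limit, giving 658.9 mg.

658.9 mg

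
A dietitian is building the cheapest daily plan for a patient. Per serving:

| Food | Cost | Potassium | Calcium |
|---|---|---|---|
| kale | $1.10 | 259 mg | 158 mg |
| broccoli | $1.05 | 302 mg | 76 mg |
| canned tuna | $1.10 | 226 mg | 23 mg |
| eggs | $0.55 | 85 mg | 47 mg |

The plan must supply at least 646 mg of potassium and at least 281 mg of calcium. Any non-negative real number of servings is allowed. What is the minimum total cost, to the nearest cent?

$2.50

An LP optimum is at a vertex; with two nutrient constraints at most two foods are used. Check each candidate.
kale only: max(646/259, 281/158) = 2.494 servings → $2.74.
broccoli only: max(646/302, 281/76) = 3.697 servings → $3.88.
canned tuna only: max(646/226, 281/23) = 12.22 servings → $13.44.
eggs only: max(646/85, 281/47) = 7.6 servings → $4.18.
kale + broccoli with both tight: 1.276 servings and 1.045 servings → $2.50.
kale + canned tuna with both tight: 1.635 servings and 0.9845 servings → $2.88.
kale + eggs: intersection lies outside the first quadrant.
broccoli + canned tuna with both targets exact would need a negative amount; discard.
broccoli + eggs with both tight: 0.8375 servings and 4.625 servings → $3.42.
canned tuna + eggs with both tight: 0.7473 servings and 5.613 servings → $3.91.
Cheapest feasible corner: $2.50.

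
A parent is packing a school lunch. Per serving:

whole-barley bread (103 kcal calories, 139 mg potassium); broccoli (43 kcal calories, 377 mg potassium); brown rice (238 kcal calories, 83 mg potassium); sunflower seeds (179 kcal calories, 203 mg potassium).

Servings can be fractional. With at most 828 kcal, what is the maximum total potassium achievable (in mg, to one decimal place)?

Potassium per kcal: broccoli 8.767, whole-barley bread 1.35, sunflower seeds 1.134, brown rice 0.3487.
With no serving limits, spend the whole calories allowance on broccoli: 828 kcal / 43 kcal × 377 mg = 7259.4 mg.

7259.4 mg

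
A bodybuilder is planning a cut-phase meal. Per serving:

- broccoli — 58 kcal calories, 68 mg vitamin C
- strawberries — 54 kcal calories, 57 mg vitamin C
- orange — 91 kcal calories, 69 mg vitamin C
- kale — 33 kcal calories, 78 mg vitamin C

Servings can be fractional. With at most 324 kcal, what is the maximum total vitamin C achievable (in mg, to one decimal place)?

765.8 mg

Vitamin C per kcal: kale 2.364, broccoli 1.172, strawberries 1.056, orange 0.7582.
With no serving limits, spend the whole calories allowance on kale: 324 kcal / 33 kcal × 78 mg = 765.8 mg.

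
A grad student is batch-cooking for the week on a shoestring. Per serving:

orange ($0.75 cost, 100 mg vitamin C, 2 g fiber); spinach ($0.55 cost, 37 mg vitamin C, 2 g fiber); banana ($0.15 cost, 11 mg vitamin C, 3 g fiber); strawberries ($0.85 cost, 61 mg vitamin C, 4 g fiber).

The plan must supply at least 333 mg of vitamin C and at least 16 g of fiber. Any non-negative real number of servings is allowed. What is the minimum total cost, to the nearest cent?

orange only: max(333/100, 16/2) = 8 servings → $6.00.
spinach only: max(333/37, 16/2) = 9 servings → $4.95.
banana only: max(333/11, 16/3) = 30.27 servings → $4.54.
strawberries only: max(333/61, 16/4) = 5.459 servings → $4.64.
orange + spinach with both tight: 0.5873 servings and 7.413 servings → $4.52.
orange + banana with both tight: 2.96 servings and 3.36 servings → $2.72.
orange + strawberries with both tight: 1.281 servings and 3.36 servings → $3.82.
spinach + banana: the both-tight solution has a negative serving — not a feasible corner.
spinach + strawberries with both targets exact would need a negative amount; discard.
banana + strawberries: the both-tight solution has a negative serving — not a feasible corner.
So the least-cost plan costs $2.72.

$2.72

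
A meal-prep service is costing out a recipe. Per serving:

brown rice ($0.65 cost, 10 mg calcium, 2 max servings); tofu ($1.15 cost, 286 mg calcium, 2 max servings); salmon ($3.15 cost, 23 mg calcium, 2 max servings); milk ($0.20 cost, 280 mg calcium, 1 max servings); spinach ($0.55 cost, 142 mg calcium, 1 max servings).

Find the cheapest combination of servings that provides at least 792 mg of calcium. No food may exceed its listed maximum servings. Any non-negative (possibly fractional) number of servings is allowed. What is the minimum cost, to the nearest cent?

Cost per mg of calcium: milk $0.0007, spinach $0.0039, tofu $0.0040, brown rice $0.0650, salmon $0.1370.
Take 1 serving of milk: +280.0 mg calcium for $0.20 (total $0.20, still need 512.0 mg).
Take 1 serving of spinach: +142.0 mg calcium for $0.55 (total $0.75, still need 370.0 mg).
Take 1.294 servings of tofu: +370.0 mg calcium for $1.49 (total $2.24, still need 0.0 mg).
Greedy by cheapest-per-mg is optimal for a single linear constraint, so the minimum cost is $2.24.

$2.24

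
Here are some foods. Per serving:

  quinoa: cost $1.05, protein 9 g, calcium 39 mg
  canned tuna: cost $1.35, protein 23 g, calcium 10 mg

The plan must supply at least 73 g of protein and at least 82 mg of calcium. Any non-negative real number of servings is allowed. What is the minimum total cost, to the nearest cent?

$5.03

Minimising a linear cost over {protein ≥ 73, calcium ≥ 82, servings ≥ 0} — the optimum is at a vertex, using one or two foods.
quinoa only: max(73/9, 82/39) = 8.111 servings → $8.52.
canned tuna only: max(73/23, 82/10) = 8.2 servings → $11.07.
quinoa + canned tuna with both tight: 1.432 servings and 2.613 servings → $5.03.
The minimum over all feasible corners is $5.03.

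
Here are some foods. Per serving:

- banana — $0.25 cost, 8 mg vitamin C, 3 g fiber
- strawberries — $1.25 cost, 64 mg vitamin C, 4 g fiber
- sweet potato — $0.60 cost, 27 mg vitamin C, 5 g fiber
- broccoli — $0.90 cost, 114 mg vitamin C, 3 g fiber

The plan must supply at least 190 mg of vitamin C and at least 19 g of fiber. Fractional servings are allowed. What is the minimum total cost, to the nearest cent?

Compare the cost at each extreme point of the feasible region.
banana only: max(190/8, 19/3) = 23.75 servings → $5.94.
strawberries only: max(190/64, 19/4) = 4.75 servings → $5.94.
sweet potato only: max(190/27, 19/5) = 7.037 servings → $4.22.
broccoli only: max(190/114, 19/3) = 6.333 servings → $5.70.
banana + strawberries with both tight: 2.85 servings and 2.612 servings → $3.98.
banana + sweet potato: the both-tight solution has a negative serving — not a feasible corner.
banana + broccoli with both tight: 5.019 servings and 1.314 servings → $2.44.
strawberries + sweet potato with both tight: 2.061 servings and 2.151 servings → $3.87.
strawberries + broccoli: the both-tight solution has a negative serving — not a feasible corner.
sweet potato + broccoli with both tight: 3.264 servings and 0.8937 servings → $2.76.
Cheapest feasible corner: $2.44.

$2.44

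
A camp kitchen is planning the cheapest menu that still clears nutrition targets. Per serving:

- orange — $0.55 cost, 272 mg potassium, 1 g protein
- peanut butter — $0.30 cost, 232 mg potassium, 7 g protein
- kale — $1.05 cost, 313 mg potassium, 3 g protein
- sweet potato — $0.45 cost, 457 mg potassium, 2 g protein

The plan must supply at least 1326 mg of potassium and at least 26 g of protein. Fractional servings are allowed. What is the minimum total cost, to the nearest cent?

$1.55

orange only: max(1326/272, 26/1) = 26 servings → $14.30.
peanut butter only: max(1326/232, 26/7) = 5.716 servings → $1.71.
kale only: max(1326/313, 26/3) = 8.667 servings → $9.10.
sweet potato only: max(1326/457, 26/2) = 13 servings → $5.85.
orange + peanut butter with both tight: 1.944 servings and 3.437 servings → $2.10.
orange + kale: intersection lies outside the first quadrant.
orange + sweet potato: the both-tight solution has a negative serving — not a feasible corner.
peanut butter + kale with both tight: 2.783 servings and 2.174 servings → $3.12.
peanut butter + sweet potato with both tight: 3.375 servings and 1.188 servings → $1.55.
kale + sweet potato: the both-tight solution has a negative serving — not a feasible corner.
Cheapest feasible corner: $1.55.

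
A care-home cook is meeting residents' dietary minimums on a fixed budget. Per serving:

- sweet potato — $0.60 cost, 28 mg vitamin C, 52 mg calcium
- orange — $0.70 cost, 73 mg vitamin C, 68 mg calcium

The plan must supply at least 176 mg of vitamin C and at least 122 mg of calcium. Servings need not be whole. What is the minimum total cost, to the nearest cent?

$1.69

sweet potato only: max(176/28, 122/52) = 6.286 servings → $3.77.
orange only: max(176/73, 122/68) = 2.411 servings → $1.69.
sweet potato + orange: the both-tight solution has a negative serving — not a feasible corner.
The minimum over all feasible corners is $1.69.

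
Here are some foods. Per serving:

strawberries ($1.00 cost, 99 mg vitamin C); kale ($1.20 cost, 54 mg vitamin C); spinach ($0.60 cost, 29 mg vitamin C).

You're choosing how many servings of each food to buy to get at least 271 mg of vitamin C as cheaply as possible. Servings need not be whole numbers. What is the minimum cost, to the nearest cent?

Cost per mg of vitamin C: strawberries $0.0101, spinach $0.0207, kale $0.0222.
With no serving limits, use only strawberries: 271 mg / 99 mg = 2.737 servings × $1.00 = $2.74.

$2.74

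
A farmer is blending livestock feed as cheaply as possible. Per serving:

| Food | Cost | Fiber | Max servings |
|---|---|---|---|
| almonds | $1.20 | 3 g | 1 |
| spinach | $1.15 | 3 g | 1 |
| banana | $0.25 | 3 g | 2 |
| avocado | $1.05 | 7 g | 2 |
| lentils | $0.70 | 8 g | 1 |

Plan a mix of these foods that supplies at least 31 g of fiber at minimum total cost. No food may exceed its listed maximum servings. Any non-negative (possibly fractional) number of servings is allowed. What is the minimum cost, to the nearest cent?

Cost per g of fiber: banana $0.0833, lentils $0.0875, avocado $0.1500, spinach $0.3833, almonds $0.4000.
Take 2 servings of banana: +6.0 g fiber for $0.50 (total $0.50, still need 25.0 g).
Take 1 serving of lentils: +8.0 g fiber for $0.70 (total $1.20, still need 17.0 g).
Take 2 servings of avocado: +14.0 g fiber for $2.10 (total $3.30, still need 3.0 g).
Take 1 serving of spinach: +3.0 g fiber for $1.15 (total $4.45, still need 0.0 g).
Filling from the cheapest source first is optimal under one linear minimum: $4.45.

$4.45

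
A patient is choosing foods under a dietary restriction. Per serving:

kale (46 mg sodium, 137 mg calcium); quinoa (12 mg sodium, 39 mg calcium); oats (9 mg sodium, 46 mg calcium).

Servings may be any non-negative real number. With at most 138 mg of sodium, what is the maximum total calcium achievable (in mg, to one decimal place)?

Calcium per mg sodium: oats 5.111, quinoa 3.25, kale 2.978.
With no serving limits, spend the whole sodium allowance on oats: 138 mg / 9 mg × 46 mg = 705.3 mg.

705.3 mg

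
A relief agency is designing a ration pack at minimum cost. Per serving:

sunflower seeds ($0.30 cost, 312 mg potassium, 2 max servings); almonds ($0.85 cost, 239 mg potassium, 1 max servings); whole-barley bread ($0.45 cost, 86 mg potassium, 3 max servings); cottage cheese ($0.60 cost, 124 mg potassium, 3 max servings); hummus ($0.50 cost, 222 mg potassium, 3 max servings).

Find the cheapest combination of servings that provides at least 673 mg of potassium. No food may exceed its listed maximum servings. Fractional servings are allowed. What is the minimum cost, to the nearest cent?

$0.71

Cost per mg of potassium: sunflower seeds $0.0010, hummus $0.0023, almonds $0.0036, cottage cheese $0.0048, whole-barley bread $0.0052.
Take 2 servings of sunflower seeds: +624.0 mg potassium for $0.60 (total $0.60, still need 49.0 mg).
Take 0.2207 servings of hummus: +49.0 mg potassium for $0.11 (total $0.71, still need 0.0 mg).
Filling from the cheapest source first is optimal under one linear minimum: $0.71.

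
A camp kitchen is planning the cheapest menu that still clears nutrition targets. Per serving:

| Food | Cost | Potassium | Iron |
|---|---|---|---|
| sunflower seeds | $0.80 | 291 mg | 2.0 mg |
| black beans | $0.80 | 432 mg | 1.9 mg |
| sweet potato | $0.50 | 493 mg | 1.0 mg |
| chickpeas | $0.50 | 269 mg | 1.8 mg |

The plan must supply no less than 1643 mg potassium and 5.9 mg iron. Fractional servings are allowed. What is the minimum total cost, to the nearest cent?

With two linear requirements the optimum uses one or two foods; enumerate the corners.
sunflower seeds only: max(1643/291, 5.9/2.0) = 5.646 servings → $4.52.
black beans only: max(1643/432, 5.9/1.9) = 3.803 servings → $3.04.
sweet potato only: max(1643/493, 5.9/1.0) = 5.9 servings → $2.95.
chickpeas only: max(1643/269, 5.9/1.8) = 6.108 servings → $3.05.
sunflower seeds + black beans with both targets exact would need a negative amount; discard.
sunflower seeds + sweet potato with both tight: 1.821 servings and 2.258 servings → $2.59.
sunflower seeds + chickpeas: the both-tight solution has a negative serving — not a feasible corner.
black beans + sweet potato with both tight: 2.508 servings and 1.135 servings → $2.57.
black beans + chickpeas: the both-tight solution has a negative serving — not a feasible corner.
sweet potato + chickpeas with both tight: 2.216 servings and 2.047 servings → $2.13.
So the least-cost plan costs $2.13.

$2.13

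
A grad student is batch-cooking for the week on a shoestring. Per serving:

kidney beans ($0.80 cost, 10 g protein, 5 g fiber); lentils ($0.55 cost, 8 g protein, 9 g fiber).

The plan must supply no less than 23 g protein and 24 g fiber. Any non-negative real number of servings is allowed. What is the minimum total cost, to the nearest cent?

Two binding constraints pin down two serving amounts, so the optimal mix uses at most two foods. The candidates are each food alone (scaled to the tighter of protein/fiber) and each pair with both constraints tight.
kidney beans only: max(23/10, 24/5) = 4.8 servings → $3.84.
lentils only: max(23/8, 24/9) = 2.875 servings → $1.58.
kidney beans + lentils with both tight: 0.3 servings and 2.5 servings → $1.61.
The minimum over all feasible corners is $1.58.

$1.58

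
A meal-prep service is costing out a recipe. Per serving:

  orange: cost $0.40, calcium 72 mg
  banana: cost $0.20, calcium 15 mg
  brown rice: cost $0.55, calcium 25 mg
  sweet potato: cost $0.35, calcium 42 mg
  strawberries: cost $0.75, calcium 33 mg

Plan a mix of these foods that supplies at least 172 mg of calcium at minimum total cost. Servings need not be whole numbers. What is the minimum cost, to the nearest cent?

$0.96

Cost per mg of calcium: orange $0.0056, sweet potato $0.0083, banana $0.0133, brown rice $0.0220, strawberries $0.0227.
With no serving limits, use only orange: 172 mg / 72 mg = 2.389 servings × $0.40 = $0.96.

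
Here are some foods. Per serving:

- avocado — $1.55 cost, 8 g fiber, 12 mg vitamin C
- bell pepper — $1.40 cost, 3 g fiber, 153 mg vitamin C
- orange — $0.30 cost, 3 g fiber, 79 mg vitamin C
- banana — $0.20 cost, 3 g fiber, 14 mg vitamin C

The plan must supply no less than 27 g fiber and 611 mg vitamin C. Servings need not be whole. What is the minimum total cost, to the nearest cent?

$2.55

avocado only: max(27/8, 611/12) = 50.92 servings → $78.92.
bell pepper only: max(27/3, 611/153) = 9 servings → $12.60.
orange only: max(27/3, 611/79) = 9 servings → $2.70.
banana only: max(27/3, 611/14) = 43.64 servings → $8.73.
avocado + bell pepper with both tight: 1.934 servings and 3.842 servings → $8.38.
avocado + orange with both tight: 0.5034 servings and 7.658 servings → $3.08.
avocado + banana: the both-tight solution has a negative serving — not a feasible corner.
bell pepper + orange: the both-tight solution has a negative serving — not a feasible corner.
bell pepper + banana with both tight: 3.489 servings and 5.511 servings → $5.99.
orange + banana with both tight: 7.462 servings and 1.538 servings → $2.55.
The minimum over all feasible corners is $2.55.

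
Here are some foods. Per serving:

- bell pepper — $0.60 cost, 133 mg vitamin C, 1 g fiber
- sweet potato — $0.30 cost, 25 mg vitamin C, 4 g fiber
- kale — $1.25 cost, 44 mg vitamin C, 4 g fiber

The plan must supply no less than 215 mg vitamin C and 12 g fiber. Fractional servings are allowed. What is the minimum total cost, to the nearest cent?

Minimising a linear cost over {vitamin C ≥ 215, fiber ≥ 12, servings ≥ 0} — the optimum is at a vertex, using one or two foods.
bell pepper only: max(215/133, 12/1) = 12 servings → $7.20.
sweet potato only: max(215/25, 12/4) = 8.6 servings → $2.58.
kale only: max(215/44, 12/4) = 4.886 servings → $6.11.
bell pepper + sweet potato with both tight: 1.105 servings and 2.724 servings → $1.48.
bell pepper + kale with both tight: 0.6803 servings and 2.83 servings → $3.95.
sweet potato + kale with both targets exact would need a negative amount; discard.
The minimum over all feasible corners is $1.48.

$1.48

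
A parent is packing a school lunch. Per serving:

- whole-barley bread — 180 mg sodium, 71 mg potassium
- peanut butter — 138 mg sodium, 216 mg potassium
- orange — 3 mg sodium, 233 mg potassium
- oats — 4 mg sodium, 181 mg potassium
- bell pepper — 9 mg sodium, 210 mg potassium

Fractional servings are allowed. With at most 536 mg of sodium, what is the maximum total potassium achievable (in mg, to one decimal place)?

41629.3 mg

Potassium per mg sodium: orange 77.67, oats 45.25, bell pepper 23.33, peanut butter 1.565, whole-barley bread 0.3944.
With no serving limits, spend the whole sodium allowance on orange: 536 mg / 3 mg × 233 mg = 41629.3 mg.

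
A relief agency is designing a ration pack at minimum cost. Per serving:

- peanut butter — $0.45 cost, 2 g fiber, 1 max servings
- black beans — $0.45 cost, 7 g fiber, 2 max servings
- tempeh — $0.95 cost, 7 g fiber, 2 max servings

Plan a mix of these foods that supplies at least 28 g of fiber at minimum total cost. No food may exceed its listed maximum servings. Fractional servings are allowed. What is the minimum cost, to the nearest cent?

$2.80

Cost per g of fiber: black beans $0.0643, tempeh $0.1357, peanut butter $0.2250.
Take 2 servings of black beans: +14.0 g fiber for $0.90 (total $0.90, still need 14.0 g).
Take 2 servings of tempeh: +14.0 g fiber for $1.90 (total $2.80, still need 0.0 g).
Filling from the cheapest source first is optimal under one linear minimum: $2.80.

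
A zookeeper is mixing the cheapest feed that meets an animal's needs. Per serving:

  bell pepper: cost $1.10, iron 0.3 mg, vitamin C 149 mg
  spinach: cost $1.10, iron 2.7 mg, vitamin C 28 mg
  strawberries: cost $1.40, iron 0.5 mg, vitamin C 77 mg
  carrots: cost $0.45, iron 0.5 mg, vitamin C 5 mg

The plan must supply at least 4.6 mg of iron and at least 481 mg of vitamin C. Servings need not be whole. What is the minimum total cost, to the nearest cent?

$4.78

Two binding constraints pin down two serving amounts, so the optimal mix uses at most two foods. The candidates are each food alone (scaled to the tighter of iron/vitamin C) and each pair with both constraints tight.
bell pepper only: max(4.6/0.3, 481/149) = 15.33 servings → $16.87.
spinach only: max(4.6/2.7, 481/28) = 17.18 servings → $18.90.
strawberries only: max(4.6/0.5, 481/77) = 9.2 servings → $12.88.
carrots only: max(4.6/0.5, 481/5) = 96.2 servings → $43.29.
bell pepper + spinach with both tight: 2.97 servings and 1.374 servings → $4.78.
bell pepper + strawberries with both targets exact would need a negative amount; discard.
bell pepper + carrots with both tight: 2.979 servings and 7.412 servings → $6.61.
spinach + strawberries with both tight: 0.5864 servings and 6.034 servings → $9.09.
spinach + carrots with both targets exact would need a negative amount; discard.
strawberries + carrots with both tight: 6.042 servings and 3.158 servings → $9.88.
Cheapest feasible corner: $4.78.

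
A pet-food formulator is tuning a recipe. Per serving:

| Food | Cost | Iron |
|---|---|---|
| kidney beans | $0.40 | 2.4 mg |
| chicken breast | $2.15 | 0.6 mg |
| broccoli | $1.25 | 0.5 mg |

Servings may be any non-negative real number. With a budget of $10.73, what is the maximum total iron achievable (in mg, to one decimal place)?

64.4 mg

Iron per dollar: kidney beans 6, broccoli 0.4, chicken breast 0.2791.
With no serving limits, spend the whole cost allowance on kidney beans: $10.73 / $0.40 × 2.4 mg = 64.4 mg.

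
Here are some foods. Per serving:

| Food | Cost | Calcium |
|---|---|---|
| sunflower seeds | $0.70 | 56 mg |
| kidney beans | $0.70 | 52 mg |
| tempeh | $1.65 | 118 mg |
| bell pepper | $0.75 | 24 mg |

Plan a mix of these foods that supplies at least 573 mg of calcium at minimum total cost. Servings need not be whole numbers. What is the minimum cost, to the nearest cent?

Cost per mg of calcium: sunflower seeds $0.0125, kidney beans $0.0135, tempeh $0.0140, bell pepper $0.0312.
With no serving limits, use only sunflower seeds: 573 mg / 56 mg = 10.23 servings × $0.70 = $7.16.

$7.16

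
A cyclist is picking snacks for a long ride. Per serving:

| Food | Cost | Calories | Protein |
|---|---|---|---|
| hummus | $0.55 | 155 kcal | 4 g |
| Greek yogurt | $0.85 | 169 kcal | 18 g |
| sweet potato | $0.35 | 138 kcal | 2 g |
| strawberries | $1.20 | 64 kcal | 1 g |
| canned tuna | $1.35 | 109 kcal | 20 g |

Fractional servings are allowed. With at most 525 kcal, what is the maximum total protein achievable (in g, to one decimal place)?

Protein per kcal: canned tuna 0.1835, Greek yogurt 0.1065, hummus 0.02581, strawberries 0.01562, sweet potato 0.01449.
With no serving limits, spend the whole calories allowance on canned tuna: 525 kcal / 109 kcal × 20 g = 96.3 g.

96.3 g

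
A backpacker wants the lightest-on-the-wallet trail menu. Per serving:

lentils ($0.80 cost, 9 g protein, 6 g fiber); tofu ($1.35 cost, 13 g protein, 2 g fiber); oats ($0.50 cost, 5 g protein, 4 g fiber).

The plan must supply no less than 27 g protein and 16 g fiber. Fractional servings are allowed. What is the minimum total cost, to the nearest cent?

$2.40

lentils only: max(27/9, 16/6) = 3 servings → $2.40.
tofu only: max(27/13, 16/2) = 8 servings → $10.80.
oats only: max(27/5, 16/4) = 5.4 servings → $2.70.
lentils + tofu with both tight: 2.567 servings and 0.3 servings → $2.46.
lentils + oats with both targets exact would need a negative amount; discard.
tofu + oats with both tight: 0.6667 servings and 3.667 servings → $2.73.
So the least-cost plan costs $2.40.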